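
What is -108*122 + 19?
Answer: -13157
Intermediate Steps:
-108*122 + 19 = -13176 + 19 = -13157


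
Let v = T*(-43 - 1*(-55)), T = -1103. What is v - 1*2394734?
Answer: -2407970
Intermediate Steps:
v = -13236 (v = -1103*(-43 - 1*(-55)) = -1103*(-43 + 55) = -1103*12 = -13236)
v - 1*2394734 = -13236 - 1*2394734 = -13236 - 2394734 = -2407970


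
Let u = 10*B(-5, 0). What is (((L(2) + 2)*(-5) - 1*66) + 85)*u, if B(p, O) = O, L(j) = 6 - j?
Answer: 0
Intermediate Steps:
u = 0 (u = 10*0 = 0)
(((L(2) + 2)*(-5) - 1*66) + 85)*u = ((((6 - 1*2) + 2)*(-5) - 1*66) + 85)*0 = ((((6 - 2) + 2)*(-5) - 66) + 85)*0 = (((4 + 2)*(-5) - 66) + 85)*0 = ((6*(-5) - 66) + 85)*0 = ((-30 - 66) + 85)*0 = (-96 + 85)*0 = -11*0 = 0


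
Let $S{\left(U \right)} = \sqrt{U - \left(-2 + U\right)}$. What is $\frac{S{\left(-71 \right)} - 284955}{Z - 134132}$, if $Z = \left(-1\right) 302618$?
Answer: $\frac{56991}{87350} - \frac{\sqrt{2}}{436750} \approx 0.65244$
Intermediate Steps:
$Z = -302618$
$S{\left(U \right)} = \sqrt{2}$
$\frac{S{\left(-71 \right)} - 284955}{Z - 134132} = \frac{\sqrt{2} - 284955}{-302618 - 134132} = \frac{-284955 + \sqrt{2}}{-436750} = \left(-284955 + \sqrt{2}\right) \left(- \frac{1}{436750}\right) = \frac{56991}{87350} - \frac{\sqrt{2}}{436750}$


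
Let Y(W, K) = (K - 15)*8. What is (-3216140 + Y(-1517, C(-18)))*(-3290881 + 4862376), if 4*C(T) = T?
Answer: -5054393082520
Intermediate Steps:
C(T) = T/4
Y(W, K) = -120 + 8*K (Y(W, K) = (-15 + K)*8 = -120 + 8*K)
(-3216140 + Y(-1517, C(-18)))*(-3290881 + 4862376) = (-3216140 + (-120 + 8*((1/4)*(-18))))*(-3290881 + 4862376) = (-3216140 + (-120 + 8*(-9/2)))*1571495 = (-3216140 + (-120 - 36))*1571495 = (-3216140 - 156)*1571495 = -3216296*1571495 = -5054393082520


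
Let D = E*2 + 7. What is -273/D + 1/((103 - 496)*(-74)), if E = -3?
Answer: -7939385/29082 ≈ -273.00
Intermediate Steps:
D = 1 (D = -3*2 + 7 = -6 + 7 = 1)
-273/D + 1/((103 - 496)*(-74)) = -273/1 + 1/((103 - 496)*(-74)) = -273*1 - 1/74/(-393) = -273 - 1/393*(-1/74) = -273 + 1/29082 = -7939385/29082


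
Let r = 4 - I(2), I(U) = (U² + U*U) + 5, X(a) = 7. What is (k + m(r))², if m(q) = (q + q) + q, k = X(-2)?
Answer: 400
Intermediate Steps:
k = 7
I(U) = 5 + 2*U² (I(U) = (U² + U²) + 5 = 2*U² + 5 = 5 + 2*U²)
r = -9 (r = 4 - (5 + 2*2²) = 4 - (5 + 2*4) = 4 - (5 + 8) = 4 - 1*13 = 4 - 13 = -9)
m(q) = 3*q (m(q) = 2*q + q = 3*q)
(k + m(r))² = (7 + 3*(-9))² = (7 - 27)² = (-20)² = 400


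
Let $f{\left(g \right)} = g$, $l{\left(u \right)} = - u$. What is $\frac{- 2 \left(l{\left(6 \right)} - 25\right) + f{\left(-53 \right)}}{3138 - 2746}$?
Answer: $\frac{9}{392} \approx 0.022959$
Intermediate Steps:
$\frac{- 2 \left(l{\left(6 \right)} - 25\right) + f{\left(-53 \right)}}{3138 - 2746} = \frac{- 2 \left(\left(-1\right) 6 - 25\right) - 53}{3138 - 2746} = \frac{- 2 \left(-6 - 25\right) - 53}{392} = \left(\left(-2\right) \left(-31\right) - 53\right) \frac{1}{392} = \left(62 - 53\right) \frac{1}{392} = 9 \cdot \frac{1}{392} = \frac{9}{392}$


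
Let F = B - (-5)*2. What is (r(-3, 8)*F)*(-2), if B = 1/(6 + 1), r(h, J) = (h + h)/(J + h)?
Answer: 852/35 ≈ 24.343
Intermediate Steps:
r(h, J) = 2*h/(J + h) (r(h, J) = (2*h)/(J + h) = 2*h/(J + h))
B = ⅐ (B = 1/7 = ⅐ ≈ 0.14286)
F = 71/7 (F = ⅐ - (-5)*2 = ⅐ - 1*(-10) = ⅐ + 10 = 71/7 ≈ 10.143)
(r(-3, 8)*F)*(-2) = ((2*(-3)/(8 - 3))*(71/7))*(-2) = ((2*(-3)/5)*(71/7))*(-2) = ((2*(-3)*(⅕))*(71/7))*(-2) = -6/5*71/7*(-2) = -426/35*(-2) = 852/35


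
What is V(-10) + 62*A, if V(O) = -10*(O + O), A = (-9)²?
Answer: 5222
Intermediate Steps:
A = 81
V(O) = -20*O
V(-10) + 62*A = -20*(-10) + 62*81 = 200 + 5022 = 5222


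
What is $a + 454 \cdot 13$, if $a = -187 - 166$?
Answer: $5549$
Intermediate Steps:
$a = -353$
$a + 454 \cdot 13 = -353 + 454 \cdot 13 = -353 + 5902 = 5549$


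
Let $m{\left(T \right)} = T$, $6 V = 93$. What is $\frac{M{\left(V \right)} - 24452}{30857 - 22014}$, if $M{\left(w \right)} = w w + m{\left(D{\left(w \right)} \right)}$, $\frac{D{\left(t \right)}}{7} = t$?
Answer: $- \frac{96413}{35372} \approx -2.7257$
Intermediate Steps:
$V = \frac{31}{2}$ ($V = \frac{1}{6} \cdot 93 = \frac{31}{2} \approx 15.5$)
$D{\left(t \right)} = 7 t$
$M{\left(w \right)} = w^{2} + 7 w$ ($M{\left(w \right)} = w w + 7 w = w^{2} + 7 w$)
$\frac{M{\left(V \right)} - 24452}{30857 - 22014} = \frac{\frac{31 \left(7 + \frac{31}{2}\right)}{2} - 24452}{30857 - 22014} = \frac{\frac{31}{2} \cdot \frac{45}{2} - 24452}{8843} = \left(\frac{1395}{4} - 24452\right) \frac{1}{8843} = \left(- \frac{96413}{4}\right) \frac{1}{8843} = - \frac{96413}{35372}$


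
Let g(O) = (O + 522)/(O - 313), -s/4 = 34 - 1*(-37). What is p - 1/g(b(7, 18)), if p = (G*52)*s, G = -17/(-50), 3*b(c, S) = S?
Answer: -66271109/13200 ≈ -5020.5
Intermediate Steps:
b(c, S) = S/3
s = -284 (s = -4*(34 - 1*(-37)) = -4*(34 + 37) = -4*71 = -284)
G = 17/50 (G = -17*(-1/50) = 17/50 ≈ 0.34000)
p = -125528/25 (p = ((17/50)*52)*(-284) = (442/25)*(-284) = -125528/25 ≈ -5021.1)
g(O) = (522 + O)/(-313 + O)
p - 1/g(b(7, 18)) = -125528/25 - 1/((522 + (⅓)*18)/(-313 + (⅓)*18)) = -125528/25 - 1/((522 + 6)/(-313 + 6)) = -125528/25 - 1/(528/(-307)) = -125528/25 - 1/((-1/307*528)) = -125528/25 - 1/(-528/307) = -125528/25 - 1*(-307/528) = -125528/25 + 307/528 = -66271109/13200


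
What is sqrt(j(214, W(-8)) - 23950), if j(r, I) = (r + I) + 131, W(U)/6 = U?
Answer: I*sqrt(23653) ≈ 153.8*I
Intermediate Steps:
W(U) = 6*U
j(r, I) = 131 + I + r (j(r, I) = (I + r) + 131 = 131 + I + r)
sqrt(j(214, W(-8)) - 23950) = sqrt((131 + 6*(-8) + 214) - 23950) = sqrt((131 - 48 + 214) - 23950) = sqrt(297 - 23950) = sqrt(-23653) = I*sqrt(23653)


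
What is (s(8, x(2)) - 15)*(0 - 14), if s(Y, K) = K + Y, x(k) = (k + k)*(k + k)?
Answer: -126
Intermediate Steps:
x(k) = 4*k**2 (x(k) = (2*k)*(2*k) = 4*k**2)
(s(8, x(2)) - 15)*(0 - 14) = ((4*2**2 + 8) - 15)*(0 - 14) = ((4*4 + 8) - 15)*(-14) = ((16 + 8) - 15)*(-14) = (24 - 15)*(-14) = 9*(-14) = -126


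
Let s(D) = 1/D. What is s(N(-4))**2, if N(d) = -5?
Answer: 1/25 ≈ 0.040000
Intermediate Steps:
s(N(-4))**2 = (1/(-5))**2 = (-1/5)**2 = 1/25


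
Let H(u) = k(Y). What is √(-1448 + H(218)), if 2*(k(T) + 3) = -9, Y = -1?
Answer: I*√5822/2 ≈ 38.151*I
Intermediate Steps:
k(T) = -15/2 (k(T) = -3 + (½)*(-9) = -3 - 9/2 = -15/2)
H(u) = -15/2
√(-1448 + H(218)) = √(-1448 - 15/2) = √(-2911/2) = I*√5822/2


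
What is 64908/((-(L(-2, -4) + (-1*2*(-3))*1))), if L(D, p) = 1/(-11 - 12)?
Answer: -1492884/137 ≈ -10897.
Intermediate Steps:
L(D, p) = -1/23 (L(D, p) = 1/(-23) = -1/23)
64908/((-(L(-2, -4) + (-1*2*(-3))*1))) = 64908/((-(-1/23 + (-1*2*(-3))*1))) = 64908/((-(-1/23 - 2*(-3)*1))) = 64908/((-(-1/23 + 6*1))) = 64908/((-(-1/23 + 6))) = 64908/((-1*137/23)) = 64908/(-137/23) = 64908*(-23/137) = -1492884/137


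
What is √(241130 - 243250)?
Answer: 2*I*√530 ≈ 46.043*I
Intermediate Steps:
√(241130 - 243250) = √(-2120) = 2*I*√530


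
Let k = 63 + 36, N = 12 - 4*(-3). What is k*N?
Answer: 2376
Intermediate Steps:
N = 24 (N = 12 + 12 = 24)
k = 99
k*N = 99*24 = 2376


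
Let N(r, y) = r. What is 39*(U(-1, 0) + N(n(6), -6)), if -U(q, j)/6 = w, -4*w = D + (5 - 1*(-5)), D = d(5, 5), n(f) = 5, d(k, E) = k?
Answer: 2145/2 ≈ 1072.5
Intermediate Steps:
D = 5
w = -15/4 (w = -(5 + (5 - 1*(-5)))/4 = -(5 + (5 + 5))/4 = -(5 + 10)/4 = -¼*15 = -15/4 ≈ -3.7500)
U(q, j) = 45/2 (U(q, j) = -6*(-15/4) = 45/2)
39*(U(-1, 0) + N(n(6), -6)) = 39*(45/2 + 5) = 39*(55/2) = 2145/2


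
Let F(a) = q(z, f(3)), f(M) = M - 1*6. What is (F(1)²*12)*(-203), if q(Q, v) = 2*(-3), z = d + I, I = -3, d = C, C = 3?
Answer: -87696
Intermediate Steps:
f(M) = -6 + M (f(M) = M - 6 = -6 + M)
d = 3
z = 0 (z = 3 - 3 = 0)
q(Q, v) = -6
F(a) = -6
(F(1)²*12)*(-203) = ((-6)²*12)*(-203) = (36*12)*(-203) = 432*(-203) = -87696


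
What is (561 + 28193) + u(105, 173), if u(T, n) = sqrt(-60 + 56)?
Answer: 28754 + 2*I ≈ 28754.0 + 2.0*I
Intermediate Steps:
u(T, n) = 2*I (u(T, n) = sqrt(-4) = 2*I)
(561 + 28193) + u(105, 173) = (561 + 28193) + 2*I = 28754 + 2*I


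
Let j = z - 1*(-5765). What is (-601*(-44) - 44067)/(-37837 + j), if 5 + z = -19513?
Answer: 17623/51590 ≈ 0.34160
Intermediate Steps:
z = -19518 (z = -5 - 19513 = -19518)
j = -13753 (j = -19518 - 1*(-5765) = -19518 + 5765 = -13753)
(-601*(-44) - 44067)/(-37837 + j) = (-601*(-44) - 44067)/(-37837 - 13753) = (26444 - 44067)/(-51590) = -17623*(-1/51590) = 17623/51590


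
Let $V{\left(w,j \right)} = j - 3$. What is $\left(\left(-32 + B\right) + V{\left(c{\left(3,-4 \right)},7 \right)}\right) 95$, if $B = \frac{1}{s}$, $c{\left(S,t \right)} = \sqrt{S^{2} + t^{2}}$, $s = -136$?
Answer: $- \frac{361855}{136} \approx -2660.7$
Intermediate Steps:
$B = - \frac{1}{136}$ ($B = \frac{1}{-136} = - \frac{1}{136} \approx -0.0073529$)
$V{\left(w,j \right)} = -3 + j$
$\left(\left(-32 + B\right) + V{\left(c{\left(3,-4 \right)},7 \right)}\right) 95 = \left(\left(-32 - \frac{1}{136}\right) + \left(-3 + 7\right)\right) 95 = \left(- \frac{4353}{136} + 4\right) 95 = \left(- \frac{3809}{136}\right) 95 = - \frac{361855}{136}$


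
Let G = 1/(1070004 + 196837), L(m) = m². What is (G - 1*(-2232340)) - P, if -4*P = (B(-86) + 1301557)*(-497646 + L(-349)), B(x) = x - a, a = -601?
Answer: -154987963438011169/1266841 ≈ -1.2234e+11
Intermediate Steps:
G = 1/1266841 ≈ 7.8937e-7
B(x) = 601 + x (B(x) = x - 1*(-601) = x + 601 = 601 + x)
P = 122344312710 (P = -((601 - 86) + 1301557)*(-497646 + (-349)²)/4 = -(515 + 1301557)*(-497646 + 121801)/4 = -325518*(-375845) = -¼*(-489377250840) = 122344312710)
(G - 1*(-2232340)) - P = (1/1266841 - 1*(-2232340)) - 1*122344312710 = (1/1266841 + 2232340) - 122344312710 = 2828019837941/1266841 - 122344312710 = -154987963438011169/1266841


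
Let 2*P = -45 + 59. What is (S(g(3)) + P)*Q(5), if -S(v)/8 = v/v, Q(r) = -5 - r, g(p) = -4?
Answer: 10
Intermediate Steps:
P = 7 (P = (-45 + 59)/2 = (1/2)*14 = 7)
S(v) = -8 (S(v) = -8*v/v = -8*1 = -8)
(S(g(3)) + P)*Q(5) = (-8 + 7)*(-5 - 1*5) = -(-5 - 5) = -1*(-10) = 10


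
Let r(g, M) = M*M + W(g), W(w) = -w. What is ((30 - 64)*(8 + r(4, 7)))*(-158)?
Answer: 284716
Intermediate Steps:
r(g, M) = M² - g (r(g, M) = M*M - g = M² - g)
((30 - 64)*(8 + r(4, 7)))*(-158) = ((30 - 64)*(8 + (7² - 1*4)))*(-158) = -34*(8 + (49 - 4))*(-158) = -34*(8 + 45)*(-158) = -34*53*(-158) = -1802*(-158) = 284716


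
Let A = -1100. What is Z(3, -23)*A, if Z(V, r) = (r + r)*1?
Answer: 50600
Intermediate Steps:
Z(V, r) = 2*r (Z(V, r) = (2*r)*1 = 2*r)
Z(3, -23)*A = (2*(-23))*(-1100) = -46*(-1100) = 50600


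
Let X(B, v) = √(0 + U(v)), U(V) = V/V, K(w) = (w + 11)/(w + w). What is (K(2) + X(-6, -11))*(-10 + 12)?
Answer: 17/2 ≈ 8.5000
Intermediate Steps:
K(w) = (11 + w)/(2*w) (K(w) = (11 + w)/((2*w)) = (11 + w)*(1/(2*w)) = (11 + w)/(2*w))
U(V) = 1
X(B, v) = 1 (X(B, v) = √(0 + 1) = √1 = 1)
(K(2) + X(-6, -11))*(-10 + 12) = ((½)*(11 + 2)/2 + 1)*(-10 + 12) = ((½)*(½)*13 + 1)*2 = (13/4 + 1)*2 = (17/4)*2 = 17/2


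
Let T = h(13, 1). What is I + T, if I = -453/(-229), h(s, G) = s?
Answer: 3430/229 ≈ 14.978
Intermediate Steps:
I = 453/229 (I = -453*(-1/229) = 453/229 ≈ 1.9782)
T = 13
I + T = 453/229 + 13 = 3430/229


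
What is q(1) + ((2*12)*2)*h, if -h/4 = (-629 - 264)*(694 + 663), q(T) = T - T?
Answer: 232665792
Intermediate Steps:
q(T) = 0
h = 4847204 (h = -4*(-629 - 264)*(694 + 663) = -(-3572)*1357 = -4*(-1211801) = 4847204)
q(1) + ((2*12)*2)*h = 0 + ((2*12)*2)*4847204 = 0 + (24*2)*4847204 = 0 + 48*4847204 = 0 + 232665792 = 232665792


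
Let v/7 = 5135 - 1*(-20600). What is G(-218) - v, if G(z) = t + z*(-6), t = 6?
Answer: -178831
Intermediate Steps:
G(z) = 6 - 6*z (G(z) = 6 + z*(-6) = 6 - 6*z)
v = 180145 (v = 7*(5135 - 1*(-20600)) = 7*(5135 + 20600) = 7*25735 = 180145)
G(-218) - v = (6 - 6*(-218)) - 1*180145 = (6 + 1308) - 180145 = 1314 - 180145 = -178831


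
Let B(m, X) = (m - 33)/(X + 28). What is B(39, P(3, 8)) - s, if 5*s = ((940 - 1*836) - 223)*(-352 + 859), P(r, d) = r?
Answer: 1870353/155 ≈ 12067.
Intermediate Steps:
B(m, X) = (-33 + m)/(28 + X)
s = -60333/5 (s = (((940 - 1*836) - 223)*(-352 + 859))/5 = (((940 - 836) - 223)*507)/5 = ((104 - 223)*507)/5 = (-119*507)/5 = (1/5)*(-60333) = -60333/5 ≈ -12067.)
B(39, P(3, 8)) - s = (-33 + 39)/(28 + 3) - 1*(-60333/5) = 6/31 + 60333/5 = 1870353/155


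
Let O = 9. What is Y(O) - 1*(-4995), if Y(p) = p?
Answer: 5004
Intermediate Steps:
Y(O) - 1*(-4995) = 9 - 1*(-4995) = 9 + 4995 = 5004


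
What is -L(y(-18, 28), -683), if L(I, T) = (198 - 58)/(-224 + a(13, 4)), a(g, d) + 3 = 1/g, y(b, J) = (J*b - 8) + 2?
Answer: 182/295 ≈ 0.61695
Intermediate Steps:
y(b, J) = -6 + J*b (y(b, J) = (-8 + J*b) + 2 = -6 + J*b)
a(g, d) = -3 + 1/g
L(I, T) = -182/295 (L(I, T) = (198 - 58)/(-224 + (-3 + 1/13)) = 140/(-224 + (-3 + 1/13)) = 140/(-224 - 38/13) = 140/(-2950/13) = 140*(-13/2950) = -182/295)
-L(y(-18, 28), -683) = -1*(-182/295) = 182/295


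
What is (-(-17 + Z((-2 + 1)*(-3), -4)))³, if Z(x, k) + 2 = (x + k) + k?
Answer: 13824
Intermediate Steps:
Z(x, k) = -2 + x + 2*k (Z(x, k) = -2 + ((x + k) + k) = -2 + ((k + x) + k) = -2 + (x + 2*k) = -2 + x + 2*k)
(-(-17 + Z((-2 + 1)*(-3), -4)))³ = (-(-17 + (-2 + (-2 + 1)*(-3) + 2*(-4))))³ = (-(-17 + (-2 - 1*(-3) - 8)))³ = (-(-17 + (-2 + 3 - 8)))³ = (-(-17 - 7))³ = (-1*(-24))³ = 24³ = 13824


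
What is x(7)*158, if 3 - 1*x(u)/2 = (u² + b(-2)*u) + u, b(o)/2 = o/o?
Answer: -21172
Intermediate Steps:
b(o) = 2 (b(o) = 2*(o/o) = 2*1 = 2)
x(u) = 6 - 6*u - 2*u² (x(u) = 6 - 2*((u² + 2*u) + u) = 6 - 2*(u² + 3*u) = 6 + (-6*u - 2*u²) = 6 - 6*u - 2*u²)
x(7)*158 = (6 - 6*7 - 2*7²)*158 = (6 - 42 - 2*49)*158 = (6 - 42 - 98)*158 = -134*158 = -21172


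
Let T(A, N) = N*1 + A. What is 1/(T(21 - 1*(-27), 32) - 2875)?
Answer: -1/2795 ≈ -0.00035778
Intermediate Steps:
T(A, N) = A + N (T(A, N) = N + A = A + N)
1/(T(21 - 1*(-27), 32) - 2875) = 1/(((21 - 1*(-27)) + 32) - 2875) = 1/(((21 + 27) + 32) - 2875) = 1/((48 + 32) - 2875) = 1/(80 - 2875) = 1/(-2795) = -1/2795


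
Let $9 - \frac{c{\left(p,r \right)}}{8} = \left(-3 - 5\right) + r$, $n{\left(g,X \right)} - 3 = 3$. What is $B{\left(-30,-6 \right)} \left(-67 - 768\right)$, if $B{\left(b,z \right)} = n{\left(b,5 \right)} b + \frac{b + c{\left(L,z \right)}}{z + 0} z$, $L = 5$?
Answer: $21710$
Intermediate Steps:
$n{\left(g,X \right)} = 6$ ($n{\left(g,X \right)} = 3 + 3 = 6$)
$c{\left(p,r \right)} = 136 - 8 r$ ($c{\left(p,r \right)} = 72 - 8 \left(\left(-3 - 5\right) + r\right) = 72 - 8 \left(-8 + r\right) = 72 - \left(-64 + 8 r\right) = 136 - 8 r$)
$B{\left(b,z \right)} = 136 - 8 z + 7 b$ ($B{\left(b,z \right)} = 6 b + \frac{b - \left(-136 + 8 z\right)}{z + 0} z = 6 b + \frac{136 + b - 8 z}{z} z = 6 b + \left(136 + b - 8 z\right) = 136 - 8 z + 7 b$)
$B{\left(-30,-6 \right)} \left(-67 - 768\right) = \left(136 - -48 + 7 \left(-30\right)\right) \left(-67 - 768\right) = \left(136 + 48 - 210\right) \left(-835\right) = \left(-26\right) \left(-835\right) = 21710$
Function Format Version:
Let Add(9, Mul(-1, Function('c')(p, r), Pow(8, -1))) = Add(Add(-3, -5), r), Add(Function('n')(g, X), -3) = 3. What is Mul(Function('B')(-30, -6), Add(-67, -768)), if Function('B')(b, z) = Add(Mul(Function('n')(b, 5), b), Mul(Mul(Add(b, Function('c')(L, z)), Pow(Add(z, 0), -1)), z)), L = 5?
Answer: 21710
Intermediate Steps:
Function('n')(g, X) = 6 (Function('n')(g, X) = Add(3, 3) = 6)
Function('c')(p, r) = Add(136, Mul(-8, r)) (Function('c')(p, r) = Add(72, Mul(-8, Add(Add(-3, -5), r))) = Add(72, Mul(-8, Add(-8, r))) = Add(72, Add(64, Mul(-8, r))) = Add(136, Mul(-8, r)))
Function('B')(b, z) = Add(136, Mul(-8, z), Mul(7, b)) (Function('B')(b, z) = Add(Mul(6, b), Mul(Mul(Add(b, Add(136, Mul(-8, z))), Pow(Add(z, 0), -1)), z)) = Add(Mul(6, b), Mul(Mul(Add(136, b, Mul(-8, z)), Pow(z, -1)), z)) = Add(Mul(6, b), Mul(Mul(Pow(z, -1), Add(136, b, Mul(-8, z))), z)) = Add(Mul(6, b), Add(136, b, Mul(-8, z))) = Add(136, Mul(-8, z), Mul(7, b)))
Mul(Function('B')(-30, -6), Add(-67, -768)) = Mul(Add(136, Mul(-8, -6), Mul(7, -30)), Add(-67, -768)) = Mul(Add(136, 48, -210), -835) = Mul(-26, -835) = 21710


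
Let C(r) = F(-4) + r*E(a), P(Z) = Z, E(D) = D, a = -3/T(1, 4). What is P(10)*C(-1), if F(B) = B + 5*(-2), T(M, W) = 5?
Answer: -134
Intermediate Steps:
a = -3/5 ≈ -0.60000
F(B) = -10 + B (F(B) = B - 10 = -10 + B)
C(r) = -14 - 3*r/5 (C(r) = (-10 - 4) + r*(-3/5) = -14 - 3*r/5)
P(10)*C(-1) = 10*(-14 - 3/5*(-1)) = 10*(-14 + 3/5) = 10*(-67/5) = -134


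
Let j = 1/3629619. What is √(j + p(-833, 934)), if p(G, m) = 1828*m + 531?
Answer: √2499986627085628198/1209873 ≈ 1306.9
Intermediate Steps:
j = 1/3629619 ≈ 2.7551e-7
p(G, m) = 531 + 1828*m
√(j + p(-833, 934)) = √(1/3629619 + (531 + 1828*934)) = √(1/3629619 + (531 + 1707352)) = √(1/3629619 + 1707883) = √(6198964586578/3629619) = √2499986627085628198/1209873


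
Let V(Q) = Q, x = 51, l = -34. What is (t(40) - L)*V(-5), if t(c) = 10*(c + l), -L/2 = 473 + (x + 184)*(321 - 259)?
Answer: -150730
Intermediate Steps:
L = -30086 (L = -2*(473 + (51 + 184)*(321 - 259)) = -2*(473 + 235*62) = -2*(473 + 14570) = -2*15043 = -30086)
t(c) = -340 + 10*c (t(c) = 10*(c - 34) = 10*(-34 + c) = -340 + 10*c)
(t(40) - L)*V(-5) = ((-340 + 10*40) - 1*(-30086))*(-5) = ((-340 + 400) + 30086)*(-5) = (60 + 30086)*(-5) = 30146*(-5) = -150730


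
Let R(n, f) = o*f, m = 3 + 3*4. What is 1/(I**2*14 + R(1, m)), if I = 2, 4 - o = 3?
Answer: 1/71 ≈ 0.014085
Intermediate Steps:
o = 1 (o = 4 - 1*3 = 4 - 3 = 1)
m = 15 (m = 3 + 12 = 15)
R(n, f) = f (R(n, f) = 1*f = f)
1/(I**2*14 + R(1, m)) = 1/(2**2*14 + 15) = 1/(4*14 + 15) = 1/(56 + 15) = 1/71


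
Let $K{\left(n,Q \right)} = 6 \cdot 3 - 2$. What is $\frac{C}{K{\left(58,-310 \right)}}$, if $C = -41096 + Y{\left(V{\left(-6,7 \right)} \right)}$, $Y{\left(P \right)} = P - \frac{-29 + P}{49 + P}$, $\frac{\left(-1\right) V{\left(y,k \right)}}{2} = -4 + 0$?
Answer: $- \frac{780665}{304} \approx -2568.0$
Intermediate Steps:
$V{\left(y,k \right)} = 8$ ($V{\left(y,k \right)} = - 2 \left(-4 + 0\right) = \left(-2\right) \left(-4\right) = 8$)
$Y{\left(P \right)} = P - \frac{-29 + P}{49 + P}$
$C = - \frac{780665}{19}$ ($C = -41096 + \frac{29 + 8^{2} + 48 \cdot 8}{49 + 8} = -41096 + \frac{29 + 64 + 384}{57} = -41096 + \frac{1}{57} \cdot 477 = -41096 + \frac{159}{19} = - \frac{780665}{19} \approx -41088.0$)
$K{\left(n,Q \right)} = 16$ ($K{\left(n,Q \right)} = 18 - 2 = 16$)
$\frac{C}{K{\left(58,-310 \right)}} = - \frac{780665}{19 \cdot 16} = \left(- \frac{780665}{19}\right) \frac{1}{16} = - \frac{780665}{304}$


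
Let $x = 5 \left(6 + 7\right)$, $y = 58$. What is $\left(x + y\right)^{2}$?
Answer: $15129$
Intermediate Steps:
$x = 65$ ($x = 5 \cdot 13 = 65$)
$\left(x + y\right)^{2} = \left(65 + 58\right)^{2} = 123^{2} = 15129$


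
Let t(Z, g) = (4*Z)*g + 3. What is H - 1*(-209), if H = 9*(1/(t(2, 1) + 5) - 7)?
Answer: 2345/16 ≈ 146.56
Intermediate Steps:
t(Z, g) = 3 + 4*Z*g (t(Z, g) = 4*Z*g + 3 = 3 + 4*Z*g)
H = -999/16 (H = 9*(1/((3 + 4*2*1) + 5) - 7) = 9*(1/((3 + 8) + 5) - 7) = 9*(1/(11 + 5) - 7) = 9*(1/16 - 7) = 9*(-111/16) = -999/16 ≈ -62.438)
H - 1*(-209) = -999/16 - 1*(-209) = -999/16 + 209 = 2345/16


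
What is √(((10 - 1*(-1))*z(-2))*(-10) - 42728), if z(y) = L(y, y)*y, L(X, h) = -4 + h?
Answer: 4*I*√2753 ≈ 209.88*I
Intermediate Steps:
z(y) = y*(-4 + y) (z(y) = (-4 + y)*y = y*(-4 + y))
√(((10 - 1*(-1))*z(-2))*(-10) - 42728) = √(((10 - 1*(-1))*(-2*(-4 - 2)))*(-10) - 42728) = √(((10 + 1)*(-2*(-6)))*(-10) - 42728) = √((11*12)*(-10) - 42728) = √(132*(-10) - 42728) = √(-1320 - 42728) = √(-44048) = 4*I*√2753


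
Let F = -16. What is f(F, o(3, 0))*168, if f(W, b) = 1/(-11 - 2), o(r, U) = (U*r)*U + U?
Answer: -168/13 ≈ -12.923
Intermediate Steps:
o(r, U) = U + r*U² (o(r, U) = r*U² + U = U + r*U²)
f(W, b) = -1/13 (f(W, b) = 1/(-13) = -1/13)
f(F, o(3, 0))*168 = -1/13*168 = -168/13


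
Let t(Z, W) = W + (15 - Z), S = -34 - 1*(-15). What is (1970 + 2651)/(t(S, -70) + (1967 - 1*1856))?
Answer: 4621/75 ≈ 61.613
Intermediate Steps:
S = -19 (S = -34 + 15 = -19)
t(Z, W) = 15 + W - Z
(1970 + 2651)/(t(S, -70) + (1967 - 1*1856)) = (1970 + 2651)/((15 - 70 - 1*(-19)) + (1967 - 1*1856)) = 4621/((15 - 70 + 19) + (1967 - 1856)) = 4621/(-36 + 111) = 4621/75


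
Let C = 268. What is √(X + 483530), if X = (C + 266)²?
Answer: √768686 ≈ 876.75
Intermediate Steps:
X = 285156 (X = (268 + 266)² = 534² = 285156)
√(X + 483530) = √(285156 + 483530) = √768686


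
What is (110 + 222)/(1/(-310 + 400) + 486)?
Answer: 360/527 ≈ 0.68311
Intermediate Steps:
(110 + 222)/(1/(-310 + 400) + 486) = 332/(1/90 + 486) = 332/(43741/90) = 332*(90/43741) = 360/527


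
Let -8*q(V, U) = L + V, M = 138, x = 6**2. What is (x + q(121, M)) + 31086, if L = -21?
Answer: 62219/2 ≈ 31110.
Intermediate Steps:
x = 36
q(V, U) = 21/8 - V/8 (q(V, U) = -(-21 + V)/8 = 21/8 - V/8)
(x + q(121, M)) + 31086 = (36 + (21/8 - 1/8*121)) + 31086 = (36 + (21/8 - 121/8)) + 31086 = (36 - 25/2) + 31086 = 47/2 + 31086 = 62219/2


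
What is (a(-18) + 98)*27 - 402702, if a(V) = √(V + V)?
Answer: -400056 + 162*I ≈ -4.0006e+5 + 162.0*I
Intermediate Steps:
a(V) = √2*√V (a(V) = √(2*V) = √2*√V)
(a(-18) + 98)*27 - 402702 = (√2*√(-18) + 98)*27 - 402702 = (√2*(3*I*√2) + 98)*27 - 402702 = (6*I + 98)*27 - 402702 = (98 + 6*I)*27 - 402702 = (2646 + 162*I) - 402702 = -400056 + 162*I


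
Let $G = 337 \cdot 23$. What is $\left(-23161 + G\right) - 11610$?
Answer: $-27020$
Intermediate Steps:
$G = 7751$
$\left(-23161 + G\right) - 11610 = \left(-23161 + 7751\right) - 11610 = -15410 - 11610 = -27020$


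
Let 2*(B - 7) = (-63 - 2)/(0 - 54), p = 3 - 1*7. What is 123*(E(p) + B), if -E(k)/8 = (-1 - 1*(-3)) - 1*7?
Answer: 210781/36 ≈ 5855.0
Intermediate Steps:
p = -4 (p = 3 - 7 = -4)
E(k) = 40 (E(k) = -8*((-1 - 1*(-3)) - 1*7) = -8*((-1 + 3) - 7) = -8*(2 - 7) = -8*(-5) = 40)
B = 821/108 (B = 7 + ((-63 - 2)/(0 - 54))/2 = 7 + (-65/(-54))/2 = 7 + (-65*(-1/54))/2 = 7 + (½)*(65/54) = 7 + 65/108 = 821/108 ≈ 7.6019)
123*(E(p) + B) = 123*(40 + 821/108) = 123*(5141/108) = 210781/36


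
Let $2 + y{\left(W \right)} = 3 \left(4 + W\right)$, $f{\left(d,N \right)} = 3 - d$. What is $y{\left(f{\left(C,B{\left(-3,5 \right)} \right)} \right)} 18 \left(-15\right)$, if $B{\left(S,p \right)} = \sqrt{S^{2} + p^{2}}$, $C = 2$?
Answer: $-3510$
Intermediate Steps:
$y{\left(W \right)} = 10 + 3 W$ ($y{\left(W \right)} = -2 + 3 \left(4 + W\right) = -2 + \left(12 + 3 W\right) = 10 + 3 W$)
$y{\left(f{\left(C,B{\left(-3,5 \right)} \right)} \right)} 18 \left(-15\right) = \left(10 + 3 \left(3 - 2\right)\right) 18 \left(-15\right) = \left(10 + 3 \cdot 1\right) 18 \left(-15\right) = \left(10 + 3\right) 18 \left(-15\right) = 13 \cdot 18 \left(-15\right) = 234 \left(-15\right) = -3510$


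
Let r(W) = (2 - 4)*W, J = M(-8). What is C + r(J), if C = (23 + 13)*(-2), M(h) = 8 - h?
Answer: -104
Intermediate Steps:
J = 16 (J = 8 - 1*(-8) = 8 + 8 = 16)
r(W) = -2*W
C = -72 (C = 36*(-2) = -72)
C + r(J) = -72 - 2*16 = -72 - 32 = -104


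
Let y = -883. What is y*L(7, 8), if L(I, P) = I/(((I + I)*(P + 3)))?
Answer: -883/22 ≈ -40.136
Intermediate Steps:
L(I, P) = 1/(2*(3 + P)) (L(I, P) = I/(((2*I)*(3 + P))) = I/((2*I*(3 + P))) = I*(1/(2*I*(3 + P))) = 1/(2*(3 + P)))
y*L(7, 8) = -883/(2*(3 + 8)) = -883/(2*11) = -883*1/22 = -883/22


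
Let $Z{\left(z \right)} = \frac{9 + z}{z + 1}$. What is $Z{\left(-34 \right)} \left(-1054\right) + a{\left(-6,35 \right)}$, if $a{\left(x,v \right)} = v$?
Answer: $- \frac{25195}{33} \approx -763.48$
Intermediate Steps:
$Z{\left(z \right)} = \frac{9 + z}{1 + z}$
$Z{\left(-34 \right)} \left(-1054\right) + a{\left(-6,35 \right)} = \frac{9 - 34}{1 - 34} \left(-1054\right) + 35 = \frac{1}{-33} \left(-25\right) \left(-1054\right) + 35 = \left(- \frac{1}{33}\right) \left(-25\right) \left(-1054\right) + 35 = \frac{25}{33} \left(-1054\right) + 35 = - \frac{26350}{33} + 35 = - \frac{25195}{33}$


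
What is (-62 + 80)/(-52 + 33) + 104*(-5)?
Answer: -9898/19 ≈ -520.95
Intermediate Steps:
(-62 + 80)/(-52 + 33) + 104*(-5) = 18/(-19) - 520 = 18*(-1/19) - 520 = -18/19 - 520 = -9898/19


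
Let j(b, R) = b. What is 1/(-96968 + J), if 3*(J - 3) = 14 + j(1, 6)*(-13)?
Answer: -3/290894 ≈ -1.0313e-5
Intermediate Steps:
J = 10/3 (J = 3 + (14 + 1*(-13))/3 = 3 + (14 - 13)/3 = 3 + (1/3)*1 = 3 + 1/3 = 10/3 ≈ 3.3333)
1/(-96968 + J) = 1/(-96968 + 10/3) = 1/(-290894/3) = -3/290894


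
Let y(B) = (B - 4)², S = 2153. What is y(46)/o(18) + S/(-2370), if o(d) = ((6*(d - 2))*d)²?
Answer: -29743717/32762880 ≈ -0.90785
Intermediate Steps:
y(B) = (-4 + B)²
o(d) = d²*(-12 + 6*d)² (o(d) = ((6*(-2 + d))*d)² = ((-12 + 6*d)*d)² = (d*(-12 + 6*d))² = d²*(-12 + 6*d)²)
y(46)/o(18) + S/(-2370) = (-4 + 46)²/((36*18²*(-2 + 18)²)) + 2153/(-2370) = 42²/((36*324*16²)) + 2153*(-1/2370) = 1764/((36*324*256)) - 2153/2370 = 1764/2985984 - 2153/2370 = 1764*(1/2985984) - 2153/2370 = 49/82944 - 2153/2370 = -29743717/32762880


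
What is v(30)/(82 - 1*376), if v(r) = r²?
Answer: -150/49 ≈ -3.0612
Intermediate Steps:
v(30)/(82 - 1*376) = 30²/(82 - 1*376) = 900/(82 - 376) = 900/(-294) = 900*(-1/294) = -150/49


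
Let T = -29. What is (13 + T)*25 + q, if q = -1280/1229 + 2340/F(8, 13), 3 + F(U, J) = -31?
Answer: -9816890/20893 ≈ -469.87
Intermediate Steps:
F(U, J) = -34 (F(U, J) = -3 - 31 = -34)
q = -1459690/20893 (q = -1280/1229 + 2340/(-34) = -1280*1/1229 + 2340*(-1/34) = -1280/1229 - 1170/17 = -1459690/20893 ≈ -69.865)
(13 + T)*25 + q = (13 - 29)*25 - 1459690/20893 = -16*25 - 1459690/20893 = -400 - 1459690/20893 = -9816890/20893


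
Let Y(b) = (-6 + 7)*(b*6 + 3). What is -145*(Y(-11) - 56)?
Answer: 17255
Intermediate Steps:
Y(b) = 3 + 6*b (Y(b) = 1*(6*b + 3) = 1*(3 + 6*b) = 3 + 6*b)
-145*(Y(-11) - 56) = -145*((3 + 6*(-11)) - 56) = -145*((3 - 66) - 56) = -145*(-63 - 56) = -145*(-119) = 17255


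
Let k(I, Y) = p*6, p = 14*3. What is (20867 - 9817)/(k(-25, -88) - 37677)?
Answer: -442/1497 ≈ -0.29526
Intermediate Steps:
p = 42
k(I, Y) = 252 (k(I, Y) = 42*6 = 252)
(20867 - 9817)/(k(-25, -88) - 37677) = (20867 - 9817)/(252 - 37677) = 11050/(-37425) = 11050*(-1/37425) = -442/1497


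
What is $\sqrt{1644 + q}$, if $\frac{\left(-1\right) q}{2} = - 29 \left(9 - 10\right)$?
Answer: $\sqrt{1586} \approx 39.825$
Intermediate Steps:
$q = -58$ ($q = - 2 \left(- 29 \left(9 - 10\right)\right) = - 2 \left(\left(-29\right) \left(-1\right)\right) = \left(-2\right) 29 = -58$)
$\sqrt{1644 + q} = \sqrt{1644 - 58} = \sqrt{1586}$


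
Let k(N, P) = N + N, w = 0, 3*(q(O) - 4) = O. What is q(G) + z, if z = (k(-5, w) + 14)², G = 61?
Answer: 121/3 ≈ 40.333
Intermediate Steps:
q(O) = 4 + O/3
k(N, P) = 2*N
z = 16 (z = (2*(-5) + 14)² = (-10 + 14)² = 4² = 16)
q(G) + z = (4 + (⅓)*61) + 16 = (4 + 61/3) + 16 = 73/3 + 16 = 121/3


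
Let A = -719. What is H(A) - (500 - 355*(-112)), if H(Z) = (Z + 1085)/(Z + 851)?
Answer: -885659/22 ≈ -40257.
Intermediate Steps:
H(Z) = (1085 + Z)/(851 + Z)
H(A) - (500 - 355*(-112)) = (1085 - 719)/(851 - 719) - (500 - 355*(-112)) = 366/132 - (500 + 39760) = (1/132)*366 - 1*40260 = 61/22 - 40260 = -885659/22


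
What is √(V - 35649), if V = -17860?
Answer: I*√53509 ≈ 231.32*I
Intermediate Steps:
√(V - 35649) = √(-17860 - 35649) = √(-53509) = I*√53509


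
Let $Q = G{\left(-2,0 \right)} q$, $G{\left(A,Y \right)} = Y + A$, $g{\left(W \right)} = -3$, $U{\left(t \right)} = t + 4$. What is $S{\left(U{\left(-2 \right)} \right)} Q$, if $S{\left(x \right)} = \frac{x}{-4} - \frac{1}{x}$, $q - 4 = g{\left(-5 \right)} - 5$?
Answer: $-8$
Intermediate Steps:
$U{\left(t \right)} = 4 + t$
$q = -4$ ($q = 4 - 8 = -4$)
$G{\left(A,Y \right)} = A + Y$
$Q = 8$ ($Q = \left(-2 + 0\right) \left(-4\right) = \left(-2\right) \left(-4\right) = 8$)
$S{\left(x \right)} = - \frac{1}{x} - \frac{x}{4}$ ($S{\left(x \right)} = x \left(- \frac{1}{4}\right) - \frac{1}{x} = - \frac{x}{4} - \frac{1}{x} = - \frac{1}{x} - \frac{x}{4}$)
$S{\left(U{\left(-2 \right)} \right)} Q = \left(- \frac{1}{4 - 2} - \frac{4 - 2}{4}\right) 8 = \left(- \frac{1}{2} - \frac{1}{2}\right) 8 = \left(-1\right) 8 = -8$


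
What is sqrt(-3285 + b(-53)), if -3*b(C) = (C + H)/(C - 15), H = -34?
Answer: I*sqrt(3797953)/34 ≈ 57.319*I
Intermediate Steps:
b(C) = -(-34 + C)/(3*(-15 + C)) (b(C) = -(C - 34)/(3*(C - 15)) = -(-34 + C)/(3*(-15 + C)))
sqrt(-3285 + b(-53)) = sqrt(-3285 + (34 - 1*(-53))/(3*(-15 - 53))) = sqrt(-3285 + (1/3)*(34 + 53)/(-68)) = sqrt(-3285 + (1/3)*(-1/68)*87) = sqrt(-3285 - 29/68) = sqrt(-223409/68) = I*sqrt(3797953)/34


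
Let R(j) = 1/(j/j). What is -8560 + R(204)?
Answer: -8559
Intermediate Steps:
R(j) = 1 (R(j) = 1/1 = 1)
-8560 + R(204) = -8560 + 1 = -8559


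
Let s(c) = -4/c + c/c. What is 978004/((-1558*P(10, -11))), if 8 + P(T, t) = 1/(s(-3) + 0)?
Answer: 3423014/41287 ≈ 82.908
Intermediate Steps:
s(c) = 1 - 4/c (s(c) = -4/c + 1 = 1 - 4/c)
P(T, t) = -53/7 (P(T, t) = -8 + 1/((-4 - 3)/(-3) + 0) = -8 + 1/(-1/3*(-7) + 0) = -8 + 1/(7/3 + 0) = -8 + 1/(7/3) = -8 + 3/7 = -53/7)
978004/((-1558*P(10, -11))) = 978004/((-1558*(-53/7))) = 978004/(82574/7) = 978004*(7/82574) = 3423014/41287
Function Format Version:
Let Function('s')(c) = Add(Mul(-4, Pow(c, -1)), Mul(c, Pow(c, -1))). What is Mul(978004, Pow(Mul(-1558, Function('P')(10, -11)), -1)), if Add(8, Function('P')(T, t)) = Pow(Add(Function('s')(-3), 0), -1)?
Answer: Rational(3423014, 41287) ≈ 82.908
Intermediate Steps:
Function('s')(c) = Add(1, Mul(-4, Pow(c, -1))) (Function('s')(c) = Add(Mul(-4, Pow(c, -1)), 1) = Add(1, Mul(-4, Pow(c, -1))))
Function('P')(T, t) = Rational(-53, 7) (Function('P')(T, t) = Add(-8, Pow(Add(Mul(Pow(-3, -1), Add(-4, -3)), 0), -1)) = Add(-8, Pow(Add(Mul(Rational(-1, 3), -7), 0), -1)) = Add(-8, Pow(Add(Rational(7, 3), 0), -1)) = Add(-8, Pow(Rational(7, 3), -1)) = Add(-8, Rational(3, 7)) = Rational(-53, 7))
Mul(978004, Pow(Mul(-1558, Function('P')(10, -11)), -1)) = Mul(978004, Pow(Mul(-1558, Rational(-53, 7)), -1)) = Mul(978004, Pow(Rational(82574, 7), -1)) = Mul(978004, Rational(7, 82574)) = Rational(3423014, 41287)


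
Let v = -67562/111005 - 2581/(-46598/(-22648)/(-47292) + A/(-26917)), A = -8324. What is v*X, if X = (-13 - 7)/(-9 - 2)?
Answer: -1501909323757113912632/98953474382297609 ≈ -15178.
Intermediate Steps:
v = -4130250640332063259738/494767371911488045 (v = -67562/111005 - 2581/(-46598/(-22648)/(-47292) - 8324/(-26917)) = -67562*1/111005 - 2581/(-46598*(-1/22648)*(-1/47292) - 8324*(-1/26917)) = -67562/111005 - 2581/((23299/11324)*(-1/47292) + 8324/26917) = -67562/111005 - 2581/(-23299/535534608 + 8324/26917) = -67562/111005 - 2581/4457162937809/14414985043536 = -67562/111005 - 2581*14414985043536/4457162937809 = -67562/111005 - 37205076397366416/4457162937809 = -4130250640332063259738/494767371911488045 ≈ -8347.9)
X = 20/11 (X = -20/(-11) = -20*(-1/11) = 20/11 ≈ 1.8182)
v*X = -4130250640332063259738/494767371911488045*20/11 = -1501909323757113912632/98953474382297609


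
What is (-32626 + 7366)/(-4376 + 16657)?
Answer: -25260/12281 ≈ -2.0568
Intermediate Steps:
(-32626 + 7366)/(-4376 + 16657) = -25260/12281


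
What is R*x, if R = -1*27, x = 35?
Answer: -945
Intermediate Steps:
R = -27
R*x = -27*35 = -945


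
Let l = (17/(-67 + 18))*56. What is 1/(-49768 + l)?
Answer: -7/348512 ≈ -2.0085e-5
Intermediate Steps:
l = -136/7 (l = (17/(-49))*56 = (17*(-1/49))*56 = -17/49*56 = -136/7 ≈ -19.429)
1/(-49768 + l) = 1/(-49768 - 136/7) = 1/(-348512/7) = -7/348512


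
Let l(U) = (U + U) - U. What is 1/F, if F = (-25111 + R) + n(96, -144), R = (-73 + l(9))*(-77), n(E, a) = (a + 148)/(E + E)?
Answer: -48/968783 ≈ -4.9547e-5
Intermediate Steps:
l(U) = U (l(U) = 2*U - U = U)
n(E, a) = (148 + a)/(2*E) (n(E, a) = (148 + a)/((2*E)) = (148 + a)*(1/(2*E)) = (148 + a)/(2*E))
R = 4928 (R = (-73 + 9)*(-77) = -64*(-77) = 4928)
F = -968783/48 (F = (-25111 + 4928) + (1/2)*(148 - 144)/96 = -20183 + (1/2)*(1/96)*4 = -20183 + 1/48 = -968783/48 ≈ -20183.)
1/F = 1/(-968783/48) = -48/968783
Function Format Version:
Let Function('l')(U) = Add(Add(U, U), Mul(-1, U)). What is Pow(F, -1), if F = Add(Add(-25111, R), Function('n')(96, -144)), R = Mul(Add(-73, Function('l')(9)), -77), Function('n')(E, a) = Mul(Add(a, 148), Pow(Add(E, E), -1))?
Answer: Rational(-48, 968783) ≈ -4.9547e-5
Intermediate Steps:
Function('l')(U) = U (Function('l')(U) = Add(Mul(2, U), Mul(-1, U)) = U)
Function('n')(E, a) = Mul(Rational(1, 2), Pow(E, -1), Add(148, a)) (Function('n')(E, a) = Mul(Add(148, a), Pow(Mul(2, E), -1)) = Mul(Add(148, a), Mul(Rational(1, 2), Pow(E, -1))) = Mul(Rational(1, 2), Pow(E, -1), Add(148, a)))
R = 4928 (R = Mul(Add(-73, 9), -77) = Mul(-64, -77) = 4928)
F = Rational(-968783, 48) (F = Add(Add(-25111, 4928), Mul(Rational(1, 2), Pow(96, -1), Add(148, -144))) = Add(-20183, Mul(Rational(1, 2), Rational(1, 96), 4)) = Add(-20183, Rational(1, 48)) = Rational(-968783, 48) ≈ -20183.)
Pow(F, -1) = Pow(Rational(-968783, 48), -1) = Rational(-48, 968783)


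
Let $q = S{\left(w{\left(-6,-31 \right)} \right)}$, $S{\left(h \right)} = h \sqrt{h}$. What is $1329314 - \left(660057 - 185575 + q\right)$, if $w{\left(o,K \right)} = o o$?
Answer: $854616$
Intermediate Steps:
$w{\left(o,K \right)} = o^{2}$
$S{\left(h \right)} = h^{\frac{3}{2}}$
$q = 216$ ($q = \left(\left(-6\right)^{2}\right)^{\frac{3}{2}} = 36^{\frac{3}{2}} = 216$)
$1329314 - \left(660057 - 185575 + q\right) = 1329314 - \left(660273 - 185575\right) = 1329314 - 474698 = 854616$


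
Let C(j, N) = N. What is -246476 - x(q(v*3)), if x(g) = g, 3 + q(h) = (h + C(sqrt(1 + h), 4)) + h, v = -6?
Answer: -246441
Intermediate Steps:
q(h) = 1 + 2*h (q(h) = -3 + ((h + 4) + h) = -3 + ((4 + h) + h) = -3 + (4 + 2*h) = 1 + 2*h)
-246476 - x(q(v*3)) = -246476 - (1 + 2*(-6*3)) = -246476 - (1 + 2*(-18)) = -246476 - (1 - 36) = -246476 - 1*(-35) = -246476 + 35 = -246441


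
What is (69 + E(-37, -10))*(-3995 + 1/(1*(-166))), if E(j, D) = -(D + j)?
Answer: -38463918/83 ≈ -4.6342e+5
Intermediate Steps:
E(j, D) = -D - j
(69 + E(-37, -10))*(-3995 + 1/(1*(-166))) = (69 + (-1*(-10) - 1*(-37)))*(-3995 + 1/(1*(-166))) = (69 + (10 + 37))*(-3995 + 1/(-166)) = (69 + 47)*(-3995 - 1/166) = 116*(-663171/166) = -38463918/83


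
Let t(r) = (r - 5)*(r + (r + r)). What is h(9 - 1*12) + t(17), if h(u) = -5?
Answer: 607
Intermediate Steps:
t(r) = 3*r*(-5 + r) (t(r) = (-5 + r)*(r + 2*r) = (-5 + r)*(3*r) = 3*r*(-5 + r))
h(9 - 1*12) + t(17) = -5 + 3*17*(-5 + 17) = -5 + 3*17*12 = -5 + 612 = 607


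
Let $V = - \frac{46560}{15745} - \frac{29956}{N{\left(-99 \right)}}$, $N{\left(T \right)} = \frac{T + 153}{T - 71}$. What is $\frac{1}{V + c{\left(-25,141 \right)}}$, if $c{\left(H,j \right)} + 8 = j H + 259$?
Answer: $\frac{85023}{7739556014} \approx 1.0986 \cdot 10^{-5}$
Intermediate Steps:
$N{\left(T \right)} = \frac{153 + T}{-71 + T}$
$c{\left(H,j \right)} = 251 + H j$ ($c{\left(H,j \right)} = -8 + \left(j H + 259\right) = -8 + \left(H j + 259\right) = -8 + \left(259 + H j\right) = 251 + H j$)
$V = \frac{8017921316}{85023}$ ($V = - \frac{46560}{15745} - \frac{29956}{\frac{1}{-71 - 99} \left(153 - 99\right)} = \left(-46560\right) \frac{1}{15745} - \frac{29956}{\frac{1}{-170} \cdot 54} = - \frac{9312}{3149} - \frac{29956}{\left(- \frac{1}{170}\right) 54} = - \frac{9312}{3149} - \frac{29956}{- \frac{27}{85}} = - \frac{9312}{3149} - - \frac{2546260}{27} = - \frac{9312}{3149} + \frac{2546260}{27} = \frac{8017921316}{85023} \approx 94303.0$)
$\frac{1}{V + c{\left(-25,141 \right)}} = \frac{1}{\frac{8017921316}{85023} + \left(251 - 3525\right)} = \frac{1}{\frac{8017921316}{85023} - 3274} = \frac{1}{\frac{7739556014}{85023}} = \frac{85023}{7739556014}$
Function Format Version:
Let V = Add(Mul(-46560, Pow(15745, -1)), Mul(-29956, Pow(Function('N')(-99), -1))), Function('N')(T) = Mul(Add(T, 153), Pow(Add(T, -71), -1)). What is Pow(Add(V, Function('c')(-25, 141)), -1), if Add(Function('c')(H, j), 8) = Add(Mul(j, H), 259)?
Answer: Rational(85023, 7739556014) ≈ 1.0986e-5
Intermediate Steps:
Function('N')(T) = Mul(Pow(Add(-71, T), -1), Add(153, T)) (Function('N')(T) = Mul(Add(153, T), Pow(Add(-71, T), -1)) = Mul(Pow(Add(-71, T), -1), Add(153, T)))
Function('c')(H, j) = Add(251, Mul(H, j)) (Function('c')(H, j) = Add(-8, Add(Mul(j, H), 259)) = Add(-8, Add(Mul(H, j), 259)) = Add(-8, Add(259, Mul(H, j))) = Add(251, Mul(H, j)))
V = Rational(8017921316, 85023) (V = Add(Mul(-46560, Pow(15745, -1)), Mul(-29956, Pow(Mul(Pow(Add(-71, -99), -1), Add(153, -99)), -1))) = Add(Mul(-46560, Rational(1, 15745)), Mul(-29956, Pow(Mul(Pow(-170, -1), 54), -1))) = Add(Rational(-9312, 3149), Mul(-29956, Pow(Mul(Rational(-1, 170), 54), -1))) = Add(Rational(-9312, 3149), Mul(-29956, Pow(Rational(-27, 85), -1))) = Add(Rational(-9312, 3149), Mul(-29956, Rational(-85, 27))) = Add(Rational(-9312, 3149), Rational(2546260, 27)) = Rational(8017921316, 85023) ≈ 94303.)
Pow(Add(V, Function('c')(-25, 141)), -1) = Pow(Add(Rational(8017921316, 85023), Add(251, Mul(-25, 141))), -1) = Pow(Add(Rational(8017921316, 85023), Add(251, -3525)), -1) = Pow(Add(Rational(8017921316, 85023), -3274), -1) = Pow(Rational(7739556014, 85023), -1) = Rational(85023, 7739556014)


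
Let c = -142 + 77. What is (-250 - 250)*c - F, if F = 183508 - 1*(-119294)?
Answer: -270302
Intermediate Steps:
c = -65
F = 302802 (F = 183508 + 119294 = 302802)
(-250 - 250)*c - F = (-250 - 250)*(-65) - 1*302802 = -500*(-65) - 302802 = 32500 - 302802 = -270302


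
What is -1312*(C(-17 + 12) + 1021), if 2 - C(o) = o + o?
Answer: -1355296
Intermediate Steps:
C(o) = 2 - 2*o (C(o) = 2 - (o + o) = 2 - 2*o)
-1312*(C(-17 + 12) + 1021) = -1312*((2 - 2*(-17 + 12)) + 1021) = -1312*((2 - 2*(-5)) + 1021) = -1312*((2 + 10) + 1021) = -1312*(12 + 1021) = -1312*1033 = -1355296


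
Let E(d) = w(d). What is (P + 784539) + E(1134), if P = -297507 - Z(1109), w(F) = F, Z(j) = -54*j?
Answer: 548052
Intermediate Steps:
E(d) = d
P = -237621 (P = -297507 - (-54)*1109 = -297507 - 1*(-59886) = -297507 + 59886 = -237621)
(P + 784539) + E(1134) = (-237621 + 784539) + 1134 = 546918 + 1134 = 548052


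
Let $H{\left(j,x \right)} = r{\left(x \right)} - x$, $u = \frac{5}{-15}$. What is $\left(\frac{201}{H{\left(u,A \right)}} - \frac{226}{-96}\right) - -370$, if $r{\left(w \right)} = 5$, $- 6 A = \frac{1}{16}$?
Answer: $\frac{9523121}{23088} \approx 412.47$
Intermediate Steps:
$A = - \frac{1}{96}$ ($A = - \frac{1}{6 \cdot 16} = \left(- \frac{1}{6}\right) \frac{1}{16} = - \frac{1}{96} \approx -0.010417$)
$u = - \frac{1}{3}$ ($u = 5 \left(- \frac{1}{15}\right) = - \frac{1}{3} \approx -0.33333$)
$H{\left(j,x \right)} = 5 - x$
$\left(\frac{201}{H{\left(u,A \right)}} - \frac{226}{-96}\right) - -370 = \left(\frac{201}{5 - - \frac{1}{96}} - \frac{226}{-96}\right) - -370 = \left(\frac{201}{5 + \frac{1}{96}} - - \frac{113}{48}\right) + 370 = \left(\frac{201}{\frac{481}{96}} + \frac{113}{48}\right) + 370 = \left(201 \cdot \frac{96}{481} + \frac{113}{48}\right) + 370 = \left(\frac{19296}{481} + \frac{113}{48}\right) + 370 = \frac{980561}{23088} + 370 = \frac{9523121}{23088}$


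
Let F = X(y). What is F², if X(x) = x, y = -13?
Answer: 169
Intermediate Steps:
F = -13
F² = (-13)² = 169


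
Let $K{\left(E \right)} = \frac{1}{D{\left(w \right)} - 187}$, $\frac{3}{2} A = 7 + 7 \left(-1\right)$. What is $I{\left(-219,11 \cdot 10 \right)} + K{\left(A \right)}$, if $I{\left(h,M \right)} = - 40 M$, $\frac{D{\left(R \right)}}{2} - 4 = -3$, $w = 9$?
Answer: $- \frac{814001}{185} \approx -4400.0$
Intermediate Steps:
$D{\left(R \right)} = 2$ ($D{\left(R \right)} = 8 + 2 \left(-3\right) = 8 - 6 = 2$)
$A = 0$ ($A = \frac{2 \left(7 + 7 \left(-1\right)\right)}{3} = \frac{2 \left(7 - 7\right)}{3} = \frac{2}{3} \cdot 0 = 0$)
$K{\left(E \right)} = - \frac{1}{185}$ ($K{\left(E \right)} = \frac{1}{2 - 187} = \frac{1}{-185} = - \frac{1}{185}$)
$I{\left(-219,11 \cdot 10 \right)} + K{\left(A \right)} = - 40 \cdot 11 \cdot 10 - \frac{1}{185} = \left(-40\right) 110 - \frac{1}{185} = -4400 - \frac{1}{185} = - \frac{814001}{185}$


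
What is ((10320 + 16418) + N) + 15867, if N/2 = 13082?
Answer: 68769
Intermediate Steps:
N = 26164 (N = 2*13082 = 26164)
((10320 + 16418) + N) + 15867 = ((10320 + 16418) + 26164) + 15867 = (26738 + 26164) + 15867 = 52902 + 15867 = 68769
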